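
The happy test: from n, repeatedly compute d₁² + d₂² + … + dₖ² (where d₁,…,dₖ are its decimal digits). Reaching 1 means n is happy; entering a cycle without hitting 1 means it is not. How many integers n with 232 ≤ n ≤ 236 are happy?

1

232: 232 → 17 → 50 → 25 → 29 → 85 → 89 → 145 → 42 → 20 → 4 → 16 → 37 → 58 → 89  (repeats 89)
233: 233 → 22 → 8 → 64 → 52 → 29 → 85 → 89 → 145 → 42 → 20 → 4 → 16 → 37 → 58 → 89  (repeats 89)
234: 234 → 29 → 85 → 89 → 145 → 42 → 20 → 4 → 16 → 37 → 58 → 89  (repeats 89)
235: 235 → 38 → 73 → 58 → 89 → 145 → 42 → 20 → 4 → 16 → 37 → 58  (repeats 58)
236: 236 → 49 → 97 → 130 → 10 → 1  (reaches 1)
happy: 236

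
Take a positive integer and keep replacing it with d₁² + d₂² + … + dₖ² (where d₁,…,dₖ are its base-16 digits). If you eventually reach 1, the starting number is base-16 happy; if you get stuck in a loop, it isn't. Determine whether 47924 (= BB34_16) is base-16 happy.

base-16 happy

47924 = (11,11,3,4)_16 → 11² + 11² + 3² + 4² = 121 + 121 + 9 + 16 = 267
267 = (1,0,11)_16 → 1² + 0² + 11² = 1 + 0 + 121 = 122
122 = (7,10)_16 → 7² + 10² = 49 + 100 = 149
149 = (9,5)_16 → 9² + 5² = 81 + 25 = 106
106 = (6,10)_16 → 6² + 10² = 36 + 100 = 136
136 = (8,8)_16 → 8² + 8² = 64 + 64 = 128
128 = (8,0)_16 → 8² + 0² = 64 + 0 = 64
64 = (4,0)_16 → 4² + 0² = 16 + 0 = 16
16 = (1,0)_16 → 1² + 0² = 1 + 0 = 1  — reached 1.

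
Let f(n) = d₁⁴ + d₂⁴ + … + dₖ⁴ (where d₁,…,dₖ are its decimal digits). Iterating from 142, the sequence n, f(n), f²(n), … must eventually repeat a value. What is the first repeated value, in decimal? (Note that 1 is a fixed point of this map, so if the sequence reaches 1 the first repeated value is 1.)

13139

142 → 1⁴ + 4⁴ + 2⁴ = 1 + 256 + 16 = 273
273 → 2⁴ + 7⁴ + 3⁴ = 16 + 2401 + 81 = 2498
2498 → 2⁴ + 4⁴ + 9⁴ + 8⁴ = 16 + 256 + 6561 + 4096 = 10929
10929 → 1⁴ + 0⁴ + 9⁴ + 2⁴ + 9⁴ = 1 + 0 + 6561 + 16 + 6561 = 13139
13139 → 1⁴ + 3⁴ + 1⁴ + 3⁴ + 9⁴ = 1 + 81 + 1 + 81 + 6561 = 6725
6725 → 6⁴ + 7⁴ + 2⁴ + 5⁴ = 1296 + 2401 + 16 + 625 = 4338
4338 → 4⁴ + 3⁴ + 3⁴ + 8⁴ = 256 + 81 + 81 + 4096 = 4514
4514 → 4⁴ + 5⁴ + 1⁴ + 4⁴ = 256 + 625 + 1 + 256 = 1138
1138 → 1⁴ + 1⁴ + 3⁴ + 8⁴ = 1 + 1 + 81 + 4096 = 4179
4179 → 4⁴ + 1⁴ + 7⁴ + 9⁴ = 256 + 1 + 2401 + 6561 = 9219
9219 → 9⁴ + 2⁴ + 1⁴ + 9⁴ = 6561 + 16 + 1 + 6561 = 13139  — 13139 already appeared earlier.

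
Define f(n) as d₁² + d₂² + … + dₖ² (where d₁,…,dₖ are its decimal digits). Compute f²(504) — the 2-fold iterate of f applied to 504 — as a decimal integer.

504 → 5² + 0² + 4² = 41
41 → 4² + 1² = 17

17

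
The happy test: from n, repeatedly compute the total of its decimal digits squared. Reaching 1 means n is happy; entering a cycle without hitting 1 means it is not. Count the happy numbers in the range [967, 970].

1

967: 967 → 166 → 73 → 58 → 89 → 145 → 42 → 20 → 4 → 16 → 37 → 58  (repeats 58)
968: 968 → 181 → 66 → 72 → 53 → 34 → 25 → 29 → 85 → 89 → 145 → 42 → 20 → 4 → 16 → 37 → 58 → 89  (repeats 89)
969: 969 → 198 → 146 → 53 → 34 → 25 → 29 → 85 → 89 → 145 → 42 → 20 → 4 → 16 → 37 → 58 → 89  (repeats 89)
970: 970 → 130 → 10 → 1  (reaches 1)
happy: 970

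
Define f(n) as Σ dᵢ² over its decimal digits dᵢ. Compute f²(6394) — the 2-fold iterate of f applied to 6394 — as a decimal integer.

21

6394 → 6² + 3² + 9² + 4² = 36 + 9 + 81 + 16 = 142
142 → 1² + 4² + 2² = 1 + 16 + 4 = 21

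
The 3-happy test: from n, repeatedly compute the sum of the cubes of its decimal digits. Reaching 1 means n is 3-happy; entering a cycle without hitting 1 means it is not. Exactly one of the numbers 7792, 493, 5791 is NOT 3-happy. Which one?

7792: 7792 → 1423 → 100 → 1  — reaches 1 (3-happy)
493: 493 → 820 → 520 → 133 → 55 → 250 → 133  — repeats 133 (not 3-happy)
5791: 5791 → 1198 → 1243 → 100 → 1  — reaches 1 (3-happy)

493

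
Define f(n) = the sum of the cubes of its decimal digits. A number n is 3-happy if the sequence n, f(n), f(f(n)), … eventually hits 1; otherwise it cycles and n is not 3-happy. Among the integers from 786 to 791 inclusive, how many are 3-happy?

1

786: 786 → 1071 → 345 → 216 → 225 → 141 → 66 → 432 → 99 → 1458 → 702 → 351 → 153 → 153  — not 3-happy
787: 787 → 1198 → 1243 → 100 → 1  — 3-happy
788: 788 → 1367 → 587 → 980 → 1241 → 74 → 407 → 407  — not 3-happy
789: 789 → 1584 → 702 → 351 → 153 → 153  — not 3-happy
790: 790 → 1072 → 352 → 160 → 217 → 352  — not 3-happy
791: 791 → 1073 → 371 → 371  — not 3-happy
3-happy: 787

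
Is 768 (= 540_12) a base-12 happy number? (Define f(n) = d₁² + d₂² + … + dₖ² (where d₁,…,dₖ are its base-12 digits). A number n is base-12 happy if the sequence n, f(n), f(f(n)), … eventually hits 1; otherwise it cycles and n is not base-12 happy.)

768 = (5,4,0)_12 → 5² + 4² + 0² = 41
41 = (3,5)_12 → 3² + 5² = 34
34 = (2,10)_12 → 2² + 10² = 104
104 = (8,8)_12 → 8² + 8² = 128
128 = (10,8)_12 → 10² + 8² = 164
164 = (1,1,8)_12 → 1² + 1² + 8² = 66
66 = (5,6)_12 → 5² + 6² = 61
61 = (5,1)_12 → 5² + 1² = 26
26 = (2,2)_12 → 2² + 2² = 8
8 = (8)_12 → 8² = 64
64 = (5,4)_12 → 5² + 4² = 41  — 41 already seen; the sequence cycles without reaching 1.

not base-12 happy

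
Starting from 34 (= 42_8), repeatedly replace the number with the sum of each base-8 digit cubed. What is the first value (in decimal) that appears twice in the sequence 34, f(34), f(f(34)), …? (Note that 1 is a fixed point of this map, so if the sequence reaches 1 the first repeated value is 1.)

1

34 = (4,2)_8 → 72
72 = (1,1,0)_8 → 2
2 = (2)_8 → 8
8 = (1,0)_8 → 1  — reached the fixed point 1.
1 → 1, so 1 is the first repeated value.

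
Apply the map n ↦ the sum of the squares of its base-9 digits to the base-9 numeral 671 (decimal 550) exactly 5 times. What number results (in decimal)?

68

550 = (6,7,1)_9 → 86
86 = (1,0,5)_9 → 26
26 = (2,8)_9 → 68
68 = (7,5)_9 → 74
74 = (8,2)_9 → 68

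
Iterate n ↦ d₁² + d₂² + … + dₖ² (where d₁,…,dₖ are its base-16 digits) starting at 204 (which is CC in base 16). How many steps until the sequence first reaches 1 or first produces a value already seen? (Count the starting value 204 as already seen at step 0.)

204 = (12,12)_16 → 12² + 12² = 288
288 = (1,2,0)_16 → 1² + 2² + 0² = 5
5 = (5)_16 → 5² = 25
25 = (1,9)_16 → 1² + 9² = 82
82 = (5,2)_16 → 5² + 2² = 29
29 = (1,13)_16 → 1² + 13² = 170
170 = (10,10)_16 → 10² + 10² = 200
200 = (12,8)_16 → 12² + 8² = 208
208 = (13,0)_16 → 13² + 0² = 169
169 = (10,9)_16 → 10² + 9² = 181
181 = (11,5)_16 → 11² + 5² = 146
146 = (9,2)_16 → 9² + 2² = 85
85 = (5,5)_16 → 5² + 5² = 50
50 = (3,2)_16 → 3² + 2² = 13
13 = (13)_16 → 13² = 169  — 169 repeats.
That took 15 steps.

15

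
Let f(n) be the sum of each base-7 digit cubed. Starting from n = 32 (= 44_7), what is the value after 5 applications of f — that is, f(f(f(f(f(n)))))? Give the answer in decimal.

32 = (4,4)_7 → 128
128 = (2,4,2)_7 → 80
80 = (1,4,3)_7 → 92
92 = (1,6,1)_7 → 218
218 = (4,3,1)_7 → 92

92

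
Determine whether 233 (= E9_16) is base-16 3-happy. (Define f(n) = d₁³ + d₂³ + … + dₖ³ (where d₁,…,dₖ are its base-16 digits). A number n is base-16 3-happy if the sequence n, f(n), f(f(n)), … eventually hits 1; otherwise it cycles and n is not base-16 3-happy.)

233 = (14,9)_16 → 14³ + 9³ = 2744 + 729 = 3473
3473 = (13,9,1)_16 → 13³ + 9³ + 1³ = 2197 + 729 + 1 = 2927
2927 = (11,6,15)_16 → 11³ + 6³ + 15³ = 1331 + 216 + 3375 = 4922
4922 = (1,3,3,10)_16 → 1³ + 3³ + 3³ + 10³ = 1 + 27 + 27 + 1000 = 1055
1055 = (4,1,15)_16 → 4³ + 1³ + 15³ = 64 + 1 + 3375 = 3440
3440 = (13,7,0)_16 → 13³ + 7³ + 0³ = 2197 + 343 + 0 = 2540
2540 = (9,14,12)_16 → 9³ + 14³ + 12³ = 729 + 2744 + 1728 = 5201
5201 = (1,4,5,1)_16 → 1³ + 4³ + 5³ + 1³ = 1 + 64 + 125 + 1 = 191
191 = (11,15)_16 → 11³ + 15³ = 1331 + 3375 = 4706
4706 = (1,2,6,2)_16 → 1³ + 2³ + 6³ + 2³ = 1 + 8 + 216 + 8 = 233  — 233 already seen; the sequence cycles without reaching 1.

not base-16 3-happy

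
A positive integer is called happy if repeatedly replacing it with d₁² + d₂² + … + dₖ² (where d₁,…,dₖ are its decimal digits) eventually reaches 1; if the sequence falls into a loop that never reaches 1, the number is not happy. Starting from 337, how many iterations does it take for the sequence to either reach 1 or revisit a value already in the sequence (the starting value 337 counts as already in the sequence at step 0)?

337 → 3² + 3² + 7² = 67
67 → 6² + 7² = 85
85 → 8² + 5² = 89
89 → 8² + 9² = 145
145 → 1² + 4² + 5² = 42
42 → 4² + 2² = 20
20 → 2² + 0² = 4
4 → 4² = 16
16 → 1² + 6² = 37
37 → 3² + 7² = 58
58 → 5² + 8² = 89  — 89 repeats.
That took 11 steps.

11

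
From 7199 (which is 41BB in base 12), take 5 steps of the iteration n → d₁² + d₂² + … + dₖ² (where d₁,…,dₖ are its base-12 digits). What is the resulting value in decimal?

7199 = (4,1,11,11)_12 → 4² + 1² + 11² + 11² = 259
259 = (1,9,7)_12 → 1² + 9² + 7² = 131
131 = (10,11)_12 → 10² + 11² = 221
221 = (1,6,5)_12 → 1² + 6² + 5² = 62
62 = (5,2)_12 → 5² + 2² = 29

29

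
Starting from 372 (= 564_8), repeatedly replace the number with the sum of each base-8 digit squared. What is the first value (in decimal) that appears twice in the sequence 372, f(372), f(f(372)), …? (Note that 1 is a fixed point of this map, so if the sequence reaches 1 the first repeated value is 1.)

372 = (5,6,4)_8 → 5² + 6² + 4² = 25 + 36 + 16 = 77
77 = (1,1,5)_8 → 1² + 1² + 5² = 1 + 1 + 25 = 27
27 = (3,3)_8 → 3² + 3² = 9 + 9 = 18
18 = (2,2)_8 → 2² + 2² = 4 + 4 = 8
8 = (1,0)_8 → 1² + 0² = 1 + 0 = 1  — reached the fixed point 1.
1 → 1, so 1 is the first repeated value.

1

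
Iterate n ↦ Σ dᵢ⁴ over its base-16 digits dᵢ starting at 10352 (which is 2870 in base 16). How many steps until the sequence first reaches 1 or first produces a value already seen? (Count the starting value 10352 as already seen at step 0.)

10

10352 = (2,8,7,0)_16 → 2⁴ + 8⁴ + 7⁴ + 0⁴ = 16 + 4096 + 2401 + 0 = 6513
6513 = (1,9,7,1)_16 → 1⁴ + 9⁴ + 7⁴ + 1⁴ = 1 + 6561 + 2401 + 1 = 8964
8964 = (2,3,0,4)_16 → 2⁴ + 3⁴ + 0⁴ + 4⁴ = 16 + 81 + 0 + 256 = 353
353 = (1,6,1)_16 → 1⁴ + 6⁴ + 1⁴ = 1 + 1296 + 1 = 1298
1298 = (5,1,2)_16 → 5⁴ + 1⁴ + 2⁴ = 625 + 1 + 16 = 642
642 = (2,8,2)_16 → 2⁴ + 8⁴ + 2⁴ = 16 + 4096 + 16 = 4128
4128 = (1,0,2,0)_16 → 1⁴ + 0⁴ + 2⁴ + 0⁴ = 1 + 0 + 16 + 0 = 17
17 = (1,1)_16 → 1⁴ + 1⁴ = 1 + 1 = 2
2 = (2)_16 → 2⁴ = 16
16 = (1,0)_16 → 1⁴ + 0⁴ = 1 + 0 = 1  — reached 1.
That took 10 steps.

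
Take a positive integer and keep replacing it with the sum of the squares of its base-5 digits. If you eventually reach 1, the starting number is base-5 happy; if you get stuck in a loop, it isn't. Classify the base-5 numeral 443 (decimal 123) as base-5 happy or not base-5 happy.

123 = (4,4,3)_5 → 4² + 4² + 3² = 41
41 = (1,3,1)_5 → 1² + 3² + 1² = 11
11 = (2,1)_5 → 2² + 1² = 5
5 = (1,0)_5 → 1² + 0² = 1  — reached 1.

base-5 happy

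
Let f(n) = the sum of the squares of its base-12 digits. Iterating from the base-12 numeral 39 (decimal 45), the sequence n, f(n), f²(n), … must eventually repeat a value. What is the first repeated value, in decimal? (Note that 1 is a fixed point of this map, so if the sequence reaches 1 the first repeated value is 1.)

45 = (3,9)_12 → 3² + 9² = 9 + 81 = 90
90 = (7,6)_12 → 7² + 6² = 49 + 36 = 85
85 = (7,1)_12 → 7² + 1² = 49 + 1 = 50
50 = (4,2)_12 → 4² + 2² = 16 + 4 = 20
20 = (1,8)_12 → 1² + 8² = 1 + 64 = 65
65 = (5,5)_12 → 5² + 5² = 25 + 25 = 50  — 50 already appeared earlier.

50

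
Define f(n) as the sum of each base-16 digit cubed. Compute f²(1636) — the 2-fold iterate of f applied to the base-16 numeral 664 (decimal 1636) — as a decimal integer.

1636 = (6,6,4)_16 → 6³ + 6³ + 4³ = 496
496 = (1,15,0)_16 → 1³ + 15³ + 0³ = 3376

3376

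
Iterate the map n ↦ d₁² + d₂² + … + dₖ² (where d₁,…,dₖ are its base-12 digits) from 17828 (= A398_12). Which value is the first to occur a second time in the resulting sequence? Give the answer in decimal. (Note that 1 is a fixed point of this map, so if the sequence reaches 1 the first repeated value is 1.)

17828 = (10,3,9,8)_12 → 254
254 = (1,9,2)_12 → 86
86 = (7,2)_12 → 53
53 = (4,5)_12 → 41
41 = (3,5)_12 → 34
34 = (2,10)_12 → 104
104 = (8,8)_12 → 128
128 = (10,8)_12 → 164
164 = (1,1,8)_12 → 66
66 = (5,6)_12 → 61
61 = (5,1)_12 → 26
26 = (2,2)_12 → 8
8 = (8)_12 → 64
64 = (5,4)_12 → 41  — 41 already appeared earlier.

41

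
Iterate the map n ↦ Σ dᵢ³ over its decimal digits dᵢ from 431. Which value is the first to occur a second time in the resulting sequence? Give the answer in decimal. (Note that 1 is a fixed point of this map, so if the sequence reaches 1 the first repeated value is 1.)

371

431 → 4³ + 3³ + 1³ = 64 + 27 + 1 = 92
92 → 9³ + 2³ = 729 + 8 = 737
737 → 7³ + 3³ + 7³ = 343 + 27 + 343 = 713
713 → 7³ + 1³ + 3³ = 343 + 1 + 27 = 371
371 → 3³ + 7³ + 1³ = 27 + 343 + 1 = 371  — 371 already appeared earlier.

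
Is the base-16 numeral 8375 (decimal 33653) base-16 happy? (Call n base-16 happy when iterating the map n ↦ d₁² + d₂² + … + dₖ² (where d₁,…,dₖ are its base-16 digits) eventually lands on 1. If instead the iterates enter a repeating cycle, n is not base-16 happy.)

33653 = (8,3,7,5)_16 → 8² + 3² + 7² + 5² = 147
147 = (9,3)_16 → 9² + 3² = 90
90 = (5,10)_16 → 5² + 10² = 125
125 = (7,13)_16 → 7² + 13² = 218
218 = (13,10)_16 → 13² + 10² = 269
269 = (1,0,13)_16 → 1² + 0² + 13² = 170
170 = (10,10)_16 → 10² + 10² = 200
200 = (12,8)_16 → 12² + 8² = 208
208 = (13,0)_16 → 13² + 0² = 169
169 = (10,9)_16 → 10² + 9² = 181
181 = (11,5)_16 → 11² + 5² = 146
146 = (9,2)_16 → 9² + 2² = 85
85 = (5,5)_16 → 5² + 5² = 50
50 = (3,2)_16 → 3² + 2² = 13
13 = (13)_16 → 13² = 169  — 169 already seen; the sequence cycles without reaching 1.

not base-16 happy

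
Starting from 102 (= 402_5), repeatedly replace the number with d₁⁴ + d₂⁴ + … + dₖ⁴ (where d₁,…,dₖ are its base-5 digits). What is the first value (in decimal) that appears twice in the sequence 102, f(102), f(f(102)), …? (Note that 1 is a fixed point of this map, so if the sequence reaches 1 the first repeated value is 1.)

102 = (4,0,2)_5 → 272
272 = (2,0,4,2)_5 → 288
288 = (2,1,2,3)_5 → 114
114 = (4,2,4)_5 → 528
528 = (4,1,0,3)_5 → 338
338 = (2,3,2,3)_5 → 194
194 = (1,2,3,4)_5 → 354
354 = (2,4,0,4)_5 → 528  — 528 already appeared earlier.

528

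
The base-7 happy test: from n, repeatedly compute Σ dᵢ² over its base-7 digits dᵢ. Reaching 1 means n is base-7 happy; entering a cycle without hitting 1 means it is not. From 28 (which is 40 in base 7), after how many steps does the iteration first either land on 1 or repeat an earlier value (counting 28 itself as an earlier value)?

28 = (4,0)_7 → 4² + 0² = 16 + 0 = 16
16 = (2,2)_7 → 2² + 2² = 4 + 4 = 8
8 = (1,1)_7 → 1² + 1² = 1 + 1 = 2
2 = (2)_7 → 2² = 4
4 = (4)_7 → 4² = 16  — 16 repeats.
That took 5 steps.

5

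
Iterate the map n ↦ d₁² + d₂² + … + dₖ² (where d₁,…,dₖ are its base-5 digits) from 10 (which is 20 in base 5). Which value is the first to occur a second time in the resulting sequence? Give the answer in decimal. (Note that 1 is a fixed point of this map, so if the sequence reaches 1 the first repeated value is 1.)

10 = (2,0)_5 → 4
4 = (4)_5 → 16
16 = (3,1)_5 → 10  — 10 already appeared earlier.

10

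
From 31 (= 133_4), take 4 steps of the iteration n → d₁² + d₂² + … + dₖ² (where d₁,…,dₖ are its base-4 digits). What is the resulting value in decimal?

4

31 = (1,3,3)_4 → 1² + 3² + 3² = 1 + 9 + 9 = 19
19 = (1,0,3)_4 → 1² + 0² + 3² = 1 + 0 + 9 = 10
10 = (2,2)_4 → 2² + 2² = 4 + 4 = 8
8 = (2,0)_4 → 2² + 0² = 4 + 0 = 4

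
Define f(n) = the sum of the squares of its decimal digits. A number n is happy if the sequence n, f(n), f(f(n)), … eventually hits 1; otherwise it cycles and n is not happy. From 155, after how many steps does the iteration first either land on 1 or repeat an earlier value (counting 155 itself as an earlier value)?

155 → 1² + 5² + 5² = 1 + 25 + 25 = 51
51 → 5² + 1² = 25 + 1 = 26
26 → 2² + 6² = 4 + 36 = 40
40 → 4² + 0² = 16 + 0 = 16
16 → 1² + 6² = 1 + 36 = 37
37 → 3² + 7² = 9 + 49 = 58
58 → 5² + 8² = 25 + 64 = 89
89 → 8² + 9² = 64 + 81 = 145
145 → 1² + 4² + 5² = 1 + 16 + 25 = 42
42 → 4² + 2² = 16 + 4 = 20
20 → 2² + 0² = 4 + 0 = 4
4 → 4² = 16  — 16 repeats.
That took 12 steps.

12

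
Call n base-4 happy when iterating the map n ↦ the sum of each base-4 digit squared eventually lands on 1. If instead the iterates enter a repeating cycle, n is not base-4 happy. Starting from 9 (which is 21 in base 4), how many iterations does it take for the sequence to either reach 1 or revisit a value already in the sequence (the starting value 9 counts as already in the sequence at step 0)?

9 = (2,1)_4 → 2² + 1² = 4 + 1 = 5
5 = (1,1)_4 → 1² + 1² = 1 + 1 = 2
2 = (2)_4 → 2² = 4
4 = (1,0)_4 → 1² + 0² = 1 + 0 = 1  — reached 1.
That took 4 steps.

4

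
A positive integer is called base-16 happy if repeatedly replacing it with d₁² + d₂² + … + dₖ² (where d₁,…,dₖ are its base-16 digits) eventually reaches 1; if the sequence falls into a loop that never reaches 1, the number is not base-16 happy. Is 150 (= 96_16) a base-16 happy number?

base-16 happy

150 = (9,6)_16 → 9² + 6² = 117
117 = (7,5)_16 → 7² + 5² = 74
74 = (4,10)_16 → 4² + 10² = 116
116 = (7,4)_16 → 7² + 4² = 65
65 = (4,1)_16 → 4² + 1² = 17
17 = (1,1)_16 → 1² + 1² = 2
2 = (2)_16 → 2² = 4
4 = (4)_16 → 4² = 16
16 = (1,0)_16 → 1² + 0² = 1  — reached 1.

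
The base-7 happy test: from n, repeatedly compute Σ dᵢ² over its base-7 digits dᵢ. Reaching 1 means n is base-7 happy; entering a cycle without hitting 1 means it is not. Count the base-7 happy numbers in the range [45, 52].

1

45: 45 → 45  — not base-7 happy
46: 46 → 52 → 10 → 10  — not base-7 happy
47: 47 → 61 → 27 → 45 → 45  — not base-7 happy
48: 48 → 72 → 14 → 4 → 16 → 8 → 2 → 4  — not base-7 happy
49: 49 → 1  — base-7 happy
50: 50 → 2 → 4 → 16 → 8 → 2  — not base-7 happy
51: 51 → 5 → 25 → 25  — not base-7 happy
52: 52 → 10 → 10  — not base-7 happy
base-7 happy: 49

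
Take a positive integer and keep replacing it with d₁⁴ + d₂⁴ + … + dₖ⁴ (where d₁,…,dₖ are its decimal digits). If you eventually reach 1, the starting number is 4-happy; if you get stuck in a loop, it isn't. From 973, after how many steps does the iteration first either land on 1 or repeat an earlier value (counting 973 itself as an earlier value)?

973 → 9⁴ + 7⁴ + 3⁴ = 9043
9043 → 9⁴ + 0⁴ + 4⁴ + 3⁴ = 6898
6898 → 6⁴ + 8⁴ + 9⁴ + 8⁴ = 16049
16049 → 1⁴ + 6⁴ + 0⁴ + 4⁴ + 9⁴ = 8114
8114 → 8⁴ + 1⁴ + 1⁴ + 4⁴ = 4354
4354 → 4⁴ + 3⁴ + 5⁴ + 4⁴ = 1218
1218 → 1⁴ + 2⁴ + 1⁴ + 8⁴ = 4114
4114 → 4⁴ + 1⁴ + 1⁴ + 4⁴ = 514
514 → 5⁴ + 1⁴ + 4⁴ = 882
882 → 8⁴ + 8⁴ + 2⁴ = 8208
8208 → 8⁴ + 2⁴ + 0⁴ + 8⁴ = 8208  — 8208 repeats.
That took 11 steps.

11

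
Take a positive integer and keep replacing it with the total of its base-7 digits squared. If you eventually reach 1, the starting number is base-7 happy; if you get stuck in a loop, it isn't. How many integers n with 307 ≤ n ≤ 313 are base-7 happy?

307: 307 → 73 → 19 → 29 → 17 → 13 → 37 → 29  (repeats 29)
308: 308 → 40 → 50 → 2 → 4 → 16 → 8 → 2  (repeats 2)
309: 309 → 41 → 61 → 27 → 45 → 45  (repeats 45)
310: 310 → 44 → 40 → 50 → 2 → 4 → 16 → 8 → 2  (repeats 2)
311: 311 → 49 → 1  (reaches 1)
312: 312 → 56 → 2 → 4 → 16 → 8 → 2  (repeats 2)
313: 313 → 65 → 9 → 5 → 25 → 25  (repeats 25)
base-7 happy: 311

1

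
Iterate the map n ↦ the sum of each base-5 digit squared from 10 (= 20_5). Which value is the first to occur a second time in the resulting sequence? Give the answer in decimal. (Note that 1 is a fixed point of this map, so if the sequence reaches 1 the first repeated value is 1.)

10 = (2,0)_5 → 2² + 0² = 4 + 0 = 4
4 = (4)_5 → 4² = 16
16 = (3,1)_5 → 3² + 1² = 9 + 1 = 10  — 10 already appeared earlier.

10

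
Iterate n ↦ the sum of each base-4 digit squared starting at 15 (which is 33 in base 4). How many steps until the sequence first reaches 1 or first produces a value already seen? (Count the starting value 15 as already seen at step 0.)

5

15 = (3,3)_4 → 3² + 3² = 9 + 9 = 18
18 = (1,0,2)_4 → 1² + 0² + 2² = 1 + 0 + 4 = 5
5 = (1,1)_4 → 1² + 1² = 1 + 1 = 2
2 = (2)_4 → 2² = 4
4 = (1,0)_4 → 1² + 0² = 1 + 0 = 1  — reached 1.
That took 5 steps.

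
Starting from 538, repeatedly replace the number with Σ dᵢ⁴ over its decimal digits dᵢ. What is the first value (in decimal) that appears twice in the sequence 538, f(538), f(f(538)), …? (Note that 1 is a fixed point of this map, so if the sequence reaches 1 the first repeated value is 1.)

538 → 5⁴ + 3⁴ + 8⁴ = 4802
4802 → 4⁴ + 8⁴ + 0⁴ + 2⁴ = 4368
4368 → 4⁴ + 3⁴ + 6⁴ + 8⁴ = 5729
5729 → 5⁴ + 7⁴ + 2⁴ + 9⁴ = 9603
9603 → 9⁴ + 6⁴ + 0⁴ + 3⁴ = 7938
7938 → 7⁴ + 9⁴ + 3⁴ + 8⁴ = 13139
13139 → 1⁴ + 3⁴ + 1⁴ + 3⁴ + 9⁴ = 6725
6725 → 6⁴ + 7⁴ + 2⁴ + 5⁴ = 4338
4338 → 4⁴ + 3⁴ + 3⁴ + 8⁴ = 4514
4514 → 4⁴ + 5⁴ + 1⁴ + 4⁴ = 1138
1138 → 1⁴ + 1⁴ + 3⁴ + 8⁴ = 4179
4179 → 4⁴ + 1⁴ + 7⁴ + 9⁴ = 9219
9219 → 9⁴ + 2⁴ + 1⁴ + 9⁴ = 13139  — 13139 already appeared earlier.

13139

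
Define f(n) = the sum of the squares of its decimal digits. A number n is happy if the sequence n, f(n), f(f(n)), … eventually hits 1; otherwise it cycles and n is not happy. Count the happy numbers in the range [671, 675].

671: 671 → 86 → 100 → 1  — happy
672: 672 → 89 → 145 → 42 → 20 → 4 → 16 → 37 → 58 → 89  — not happy
673: 673 → 94 → 97 → 130 → 10 → 1  — happy
674: 674 → 101 → 2 → 4 → 16 → 37 → 58 → 89 → 145 → 42 → 20 → 4  — not happy
675: 675 → 110 → 2 → 4 → 16 → 37 → 58 → 89 → 145 → 42 → 20 → 4  — not happy
happy: 671, 673

2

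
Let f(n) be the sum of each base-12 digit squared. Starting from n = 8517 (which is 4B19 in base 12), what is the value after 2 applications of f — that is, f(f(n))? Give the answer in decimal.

8517 = (4,11,1,9)_12 → 219
219 = (1,6,3)_12 → 46

46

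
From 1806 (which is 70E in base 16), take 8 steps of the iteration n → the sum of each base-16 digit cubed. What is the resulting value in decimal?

1806 = (7,0,14)_16 → 7³ + 0³ + 14³ = 343 + 0 + 2744 = 3087
3087 = (12,0,15)_16 → 12³ + 0³ + 15³ = 1728 + 0 + 3375 = 5103
5103 = (1,3,14,15)_16 → 1³ + 3³ + 14³ + 15³ = 1 + 27 + 2744 + 3375 = 6147
6147 = (1,8,0,3)_16 → 1³ + 8³ + 0³ + 3³ = 1 + 512 + 0 + 27 = 540
540 = (2,1,12)_16 → 2³ + 1³ + 12³ = 8 + 1 + 1728 = 1737
1737 = (6,12,9)_16 → 6³ + 12³ + 9³ = 216 + 1728 + 729 = 2673
2673 = (10,7,1)_16 → 10³ + 7³ + 1³ = 1000 + 343 + 1 = 1344
1344 = (5,4,0)_16 → 5³ + 4³ + 0³ = 125 + 64 + 0 = 189

189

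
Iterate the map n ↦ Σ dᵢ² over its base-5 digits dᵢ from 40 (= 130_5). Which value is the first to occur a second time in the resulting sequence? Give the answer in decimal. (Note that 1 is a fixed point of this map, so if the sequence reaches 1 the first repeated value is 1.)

10

40 = (1,3,0)_5 → 1² + 3² + 0² = 10
10 = (2,0)_5 → 2² + 0² = 4
4 = (4)_5 → 4² = 16
16 = (3,1)_5 → 3² + 1² = 10  — 10 already appeared earlier.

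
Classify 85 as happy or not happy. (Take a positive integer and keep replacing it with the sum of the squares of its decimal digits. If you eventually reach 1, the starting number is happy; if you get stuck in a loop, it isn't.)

not happy

85 → 8² + 5² = 89
89 → 8² + 9² = 145
145 → 1² + 4² + 5² = 42
42 → 4² + 2² = 20
20 → 2² + 0² = 4
4 → 4² = 16
16 → 1² + 6² = 37
37 → 3² + 7² = 58
58 → 5² + 8² = 89  — 89 already seen; the sequence cycles without reaching 1.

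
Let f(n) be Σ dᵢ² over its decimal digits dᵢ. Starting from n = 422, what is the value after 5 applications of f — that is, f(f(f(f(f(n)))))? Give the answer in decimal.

422 → 4² + 2² + 2² = 24
24 → 2² + 4² = 20
20 → 2² + 0² = 4
4 → 4² = 16
16 → 1² + 6² = 37

37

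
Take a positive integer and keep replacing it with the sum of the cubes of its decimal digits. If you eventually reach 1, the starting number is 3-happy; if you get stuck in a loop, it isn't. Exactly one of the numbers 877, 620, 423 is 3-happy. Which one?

877: 877 → 1198 → 1243 → 100 → 1  — reaches 1 (3-happy)
620: 620 → 224 → 80 → 512 → 134 → 92 → 737 → 713 → 371 → 371  — repeats 371 (not 3-happy)
423: 423 → 99 → 1458 → 702 → 351 → 153 → 153  — repeats 153 (not 3-happy)

877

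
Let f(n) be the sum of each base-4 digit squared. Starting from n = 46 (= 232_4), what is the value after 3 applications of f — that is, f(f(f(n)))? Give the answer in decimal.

46 = (2,3,2)_4 → 17
17 = (1,0,1)_4 → 2
2 = (2)_4 → 4

4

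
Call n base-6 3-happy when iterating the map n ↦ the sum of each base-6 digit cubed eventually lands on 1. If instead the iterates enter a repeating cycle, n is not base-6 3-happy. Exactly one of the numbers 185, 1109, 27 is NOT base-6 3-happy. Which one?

185

185: 185 → 250 → 190 → 190  — repeats 190 (not base-6 3-happy)
1109: 1109 → 314 → 81 → 36 → 1  — reaches 1 (base-6 3-happy)
27: 27 → 91 → 36 → 1  — reaches 1 (base-6 3-happy)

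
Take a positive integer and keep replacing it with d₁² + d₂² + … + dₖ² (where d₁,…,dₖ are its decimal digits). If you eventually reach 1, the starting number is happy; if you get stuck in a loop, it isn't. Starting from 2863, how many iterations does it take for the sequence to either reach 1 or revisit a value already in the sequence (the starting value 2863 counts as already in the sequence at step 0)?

2863 → 113
113 → 11
11 → 2
2 → 4
4 → 16
16 → 37
37 → 58
58 → 89
89 → 145
145 → 42
42 → 20
20 → 4  — 4 repeats.
That took 12 steps.

12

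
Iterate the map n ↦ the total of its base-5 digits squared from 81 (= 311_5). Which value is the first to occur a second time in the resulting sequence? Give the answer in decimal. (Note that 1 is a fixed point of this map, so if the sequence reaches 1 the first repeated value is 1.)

81 = (3,1,1)_5 → 3² + 1² + 1² = 11
11 = (2,1)_5 → 2² + 1² = 5
5 = (1,0)_5 → 1² + 0² = 1  — reached the fixed point 1.
1 → 1, so 1 is the first repeated value.

1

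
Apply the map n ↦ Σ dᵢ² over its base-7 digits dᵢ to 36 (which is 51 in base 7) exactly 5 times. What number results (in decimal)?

36 = (5,1)_7 → 5² + 1² = 26
26 = (3,5)_7 → 3² + 5² = 34
34 = (4,6)_7 → 4² + 6² = 52
52 = (1,0,3)_7 → 1² + 0² + 3² = 10
10 = (1,3)_7 → 1² + 3² = 10

10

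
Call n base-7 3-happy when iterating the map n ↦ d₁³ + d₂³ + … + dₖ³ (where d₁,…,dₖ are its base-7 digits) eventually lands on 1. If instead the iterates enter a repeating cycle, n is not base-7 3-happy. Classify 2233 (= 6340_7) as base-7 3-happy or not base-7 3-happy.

2233 = (6,3,4,0)_7 → 307
307 = (6,1,6)_7 → 433
433 = (1,1,5,6)_7 → 343
343 = (1,0,0,0)_7 → 1  — reached 1.

base-7 3-happy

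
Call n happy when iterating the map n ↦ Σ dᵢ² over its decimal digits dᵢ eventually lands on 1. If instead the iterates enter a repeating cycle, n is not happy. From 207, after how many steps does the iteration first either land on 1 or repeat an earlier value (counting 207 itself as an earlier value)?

14

207 → 2² + 0² + 7² = 53
53 → 5² + 3² = 34
34 → 3² + 4² = 25
25 → 2² + 5² = 29
29 → 2² + 9² = 85
85 → 8² + 5² = 89
89 → 8² + 9² = 145
145 → 1² + 4² + 5² = 42
42 → 4² + 2² = 20
20 → 2² + 0² = 4
4 → 4² = 16
16 → 1² + 6² = 37
37 → 3² + 7² = 58
58 → 5² + 8² = 89  — 89 repeats.
That took 14 steps.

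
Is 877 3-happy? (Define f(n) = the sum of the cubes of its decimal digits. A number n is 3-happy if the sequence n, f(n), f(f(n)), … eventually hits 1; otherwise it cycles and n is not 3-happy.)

877 → 8³ + 7³ + 7³ = 512 + 343 + 343 = 1198
1198 → 1³ + 1³ + 9³ + 8³ = 1 + 1 + 729 + 512 = 1243
1243 → 1³ + 2³ + 4³ + 3³ = 1 + 8 + 64 + 27 = 100
100 → 1³ + 0³ + 0³ = 1 + 0 + 0 = 1  — reached 1.

3-happy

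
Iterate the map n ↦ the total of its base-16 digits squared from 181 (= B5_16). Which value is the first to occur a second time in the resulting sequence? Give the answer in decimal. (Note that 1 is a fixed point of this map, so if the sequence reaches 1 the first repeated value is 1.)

181 = (11,5)_16 → 11² + 5² = 121 + 25 = 146
146 = (9,2)_16 → 9² + 2² = 81 + 4 = 85
85 = (5,5)_16 → 5² + 5² = 25 + 25 = 50
50 = (3,2)_16 → 3² + 2² = 9 + 4 = 13
13 = (13)_16 → 13² = 169
169 = (10,9)_16 → 10² + 9² = 100 + 81 = 181  — 181 already appeared earlier.

181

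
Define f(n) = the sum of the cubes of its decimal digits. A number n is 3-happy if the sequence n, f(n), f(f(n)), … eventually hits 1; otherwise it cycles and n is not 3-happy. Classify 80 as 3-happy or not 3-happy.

not 3-happy

80 → 8³ + 0³ = 512 + 0 = 512
512 → 5³ + 1³ + 2³ = 125 + 1 + 8 = 134
134 → 1³ + 3³ + 4³ = 1 + 27 + 64 = 92
92 → 9³ + 2³ = 729 + 8 = 737
737 → 7³ + 3³ + 7³ = 343 + 27 + 343 = 713
713 → 7³ + 1³ + 3³ = 343 + 1 + 27 = 371
371 → 3³ + 7³ + 1³ = 27 + 343 + 1 = 371  — 371 already seen; the sequence cycles without reaching 1.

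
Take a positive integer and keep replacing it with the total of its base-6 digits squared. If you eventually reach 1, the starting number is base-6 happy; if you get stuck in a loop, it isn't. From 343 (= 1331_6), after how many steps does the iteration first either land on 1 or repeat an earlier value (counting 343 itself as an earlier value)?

9

343 = (1,3,3,1)_6 → 1² + 3² + 3² + 1² = 1 + 9 + 9 + 1 = 20
20 = (3,2)_6 → 3² + 2² = 9 + 4 = 13
13 = (2,1)_6 → 2² + 1² = 4 + 1 = 5
5 = (5)_6 → 5² = 25
25 = (4,1)_6 → 4² + 1² = 16 + 1 = 17
17 = (2,5)_6 → 2² + 5² = 4 + 25 = 29
29 = (4,5)_6 → 4² + 5² = 16 + 25 = 41
41 = (1,0,5)_6 → 1² + 0² + 5² = 1 + 0 + 25 = 26
26 = (4,2)_6 → 4² + 2² = 16 + 4 = 20  — 20 repeats.
That took 9 steps.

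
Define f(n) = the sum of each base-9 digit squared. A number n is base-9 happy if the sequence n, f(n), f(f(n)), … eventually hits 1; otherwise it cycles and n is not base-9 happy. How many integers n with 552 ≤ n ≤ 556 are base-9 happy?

1

552: 552 → 94 → 18 → 4 → 16 → 50 → 50  — not base-9 happy
553: 553 → 101 → 9 → 1  — base-9 happy
554: 554 → 110 → 14 → 26 → 68 → 74 → 68  — not base-9 happy
555: 555 → 121 → 33 → 45 → 25 → 53 → 89 → 65 → 53  — not base-9 happy
556: 556 → 134 → 90 → 2 → 4 → 16 → 50 → 50  — not base-9 happy
base-9 happy: 553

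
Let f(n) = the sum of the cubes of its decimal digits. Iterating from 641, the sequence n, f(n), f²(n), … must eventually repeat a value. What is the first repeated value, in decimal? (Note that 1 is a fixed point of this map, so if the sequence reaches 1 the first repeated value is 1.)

371

641 → 6³ + 4³ + 1³ = 281
281 → 2³ + 8³ + 1³ = 521
521 → 5³ + 2³ + 1³ = 134
134 → 1³ + 3³ + 4³ = 92
92 → 9³ + 2³ = 737
737 → 7³ + 3³ + 7³ = 713
713 → 7³ + 1³ + 3³ = 371
371 → 3³ + 7³ + 1³ = 371  — 371 already appeared earlier.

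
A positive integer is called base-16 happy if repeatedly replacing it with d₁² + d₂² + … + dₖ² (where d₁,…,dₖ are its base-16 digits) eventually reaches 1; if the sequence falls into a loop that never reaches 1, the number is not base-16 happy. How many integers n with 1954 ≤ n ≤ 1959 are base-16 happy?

1954: 1954 → 153 → 162 → 104 → 100 → 52 → 25 → 82 → 29 → 170 → 200 → 208 → 169 → 181 → 146 → 85 → 50 → 13 → 169  — not base-16 happy
1955: 1955 → 158 → 277 → 27 → 122 → 149 → 106 → 136 → 128 → 64 → 16 → 1  — base-16 happy
1956: 1956 → 165 → 125 → 218 → 269 → 170 → 200 → 208 → 169 → 181 → 146 → 85 → 50 → 13 → 169  — not base-16 happy
1957: 1957 → 174 → 296 → 69 → 41 → 85 → 50 → 13 → 169 → 181 → 146 → 85  — not base-16 happy
1958: 1958 → 185 → 202 → 244 → 241 → 226 → 200 → 208 → 169 → 181 → 146 → 85 → 50 → 13 → 169  — not base-16 happy
1959: 1959 → 198 → 180 → 137 → 145 → 82 → 29 → 170 → 200 → 208 → 169 → 181 → 146 → 85 → 50 → 13 → 169  — not base-16 happy
base-16 happy: 1955

1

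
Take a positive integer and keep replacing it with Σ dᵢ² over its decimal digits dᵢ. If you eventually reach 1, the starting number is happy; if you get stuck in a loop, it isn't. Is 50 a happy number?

50 → 5² + 0² = 25
25 → 2² + 5² = 29
29 → 2² + 9² = 85
85 → 8² + 5² = 89
89 → 8² + 9² = 145
145 → 1² + 4² + 5² = 42
42 → 4² + 2² = 20
20 → 2² + 0² = 4
4 → 4² = 16
16 → 1² + 6² = 37
37 → 3² + 7² = 58
58 → 5² + 8² = 89  — 89 already seen; the sequence cycles without reaching 1.

not happy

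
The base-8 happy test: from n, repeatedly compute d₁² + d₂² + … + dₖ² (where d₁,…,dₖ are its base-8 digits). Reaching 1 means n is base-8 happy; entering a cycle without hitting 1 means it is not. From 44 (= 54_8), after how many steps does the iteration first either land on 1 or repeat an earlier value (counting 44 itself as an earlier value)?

44 = (5,4)_8 → 5² + 4² = 25 + 16 = 41
41 = (5,1)_8 → 5² + 1² = 25 + 1 = 26
26 = (3,2)_8 → 3² + 2² = 9 + 4 = 13
13 = (1,5)_8 → 1² + 5² = 1 + 25 = 26  — 26 repeats.
That took 4 steps.

4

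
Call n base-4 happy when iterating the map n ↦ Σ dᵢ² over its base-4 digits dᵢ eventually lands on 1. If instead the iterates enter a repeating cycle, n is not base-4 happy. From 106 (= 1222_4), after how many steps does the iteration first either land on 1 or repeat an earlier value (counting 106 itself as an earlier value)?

106 = (1,2,2,2)_4 → 1² + 2² + 2² + 2² = 1 + 4 + 4 + 4 = 13
13 = (3,1)_4 → 3² + 1² = 9 + 1 = 10
10 = (2,2)_4 → 2² + 2² = 4 + 4 = 8
8 = (2,0)_4 → 2² + 0² = 4 + 0 = 4
4 = (1,0)_4 → 1² + 0² = 1 + 0 = 1  — reached 1.
That took 5 steps.

5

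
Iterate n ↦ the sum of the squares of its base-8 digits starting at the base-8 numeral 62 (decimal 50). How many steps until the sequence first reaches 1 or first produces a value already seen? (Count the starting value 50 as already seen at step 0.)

5

50 = (6,2)_8 → 6² + 2² = 36 + 4 = 40
40 = (5,0)_8 → 5² + 0² = 25 + 0 = 25
25 = (3,1)_8 → 3² + 1² = 9 + 1 = 10
10 = (1,2)_8 → 1² + 2² = 1 + 4 = 5
5 = (5)_8 → 5² = 25  — 25 repeats.
That took 5 steps.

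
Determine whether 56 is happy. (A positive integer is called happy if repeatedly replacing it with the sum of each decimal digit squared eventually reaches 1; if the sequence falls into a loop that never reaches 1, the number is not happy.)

56 → 5² + 6² = 61
61 → 6² + 1² = 37
37 → 3² + 7² = 58
58 → 5² + 8² = 89
89 → 8² + 9² = 145
145 → 1² + 4² + 5² = 42
42 → 4² + 2² = 20
20 → 2² + 0² = 4
4 → 4² = 16
16 → 1² + 6² = 37  — 37 already seen; the sequence cycles without reaching 1.

not happy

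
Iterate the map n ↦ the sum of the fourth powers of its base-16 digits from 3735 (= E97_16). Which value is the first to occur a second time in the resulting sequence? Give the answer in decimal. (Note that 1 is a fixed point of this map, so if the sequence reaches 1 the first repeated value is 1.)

47314

3735 = (14,9,7)_16 → 14⁴ + 9⁴ + 7⁴ = 47378
47378 = (11,9,1,2)_16 → 11⁴ + 9⁴ + 1⁴ + 2⁴ = 21219
21219 = (5,2,14,3)_16 → 5⁴ + 2⁴ + 14⁴ + 3⁴ = 39138
39138 = (9,8,14,2)_16 → 9⁴ + 8⁴ + 14⁴ + 2⁴ = 49089
49089 = (11,15,12,1)_16 → 11⁴ + 15⁴ + 12⁴ + 1⁴ = 86003
86003 = (1,4,15,15,3)_16 → 1⁴ + 4⁴ + 15⁴ + 15⁴ + 3⁴ = 101588
101588 = (1,8,12,13,4)_16 → 1⁴ + 8⁴ + 12⁴ + 13⁴ + 4⁴ = 53650
53650 = (13,1,9,2)_16 → 13⁴ + 1⁴ + 9⁴ + 2⁴ = 35139
35139 = (8,9,4,3)_16 → 8⁴ + 9⁴ + 4⁴ + 3⁴ = 10994
10994 = (2,10,15,2)_16 → 2⁴ + 10⁴ + 15⁴ + 2⁴ = 60657
60657 = (14,12,15,1)_16 → 14⁴ + 12⁴ + 15⁴ + 1⁴ = 109778
109778 = (1,10,12,13,2)_16 → 1⁴ + 10⁴ + 12⁴ + 13⁴ + 2⁴ = 59314
59314 = (14,7,11,2)_16 → 14⁴ + 7⁴ + 11⁴ + 2⁴ = 55474
55474 = (13,8,11,2)_16 → 13⁴ + 8⁴ + 11⁴ + 2⁴ = 47314
47314 = (11,8,13,2)_16 → 11⁴ + 8⁴ + 13⁴ + 2⁴ = 47314  — 47314 already appeared earlier.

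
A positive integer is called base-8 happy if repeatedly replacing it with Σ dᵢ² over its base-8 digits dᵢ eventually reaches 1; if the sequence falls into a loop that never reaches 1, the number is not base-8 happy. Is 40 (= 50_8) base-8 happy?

40 = (5,0)_8 → 25
25 = (3,1)_8 → 10
10 = (1,2)_8 → 5
5 = (5)_8 → 25  — 25 already seen; the sequence cycles without reaching 1.

not base-8 happy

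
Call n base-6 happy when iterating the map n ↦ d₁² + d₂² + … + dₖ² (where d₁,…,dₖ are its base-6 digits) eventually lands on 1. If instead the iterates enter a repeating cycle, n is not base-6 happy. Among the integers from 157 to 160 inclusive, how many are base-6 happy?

157: 157 → 21 → 18 → 9 → 10 → 17 → 29 → 41 → 26 → 20 → 13 → 5 → 25 → 17  — not base-6 happy
158: 158 → 24 → 16 → 20 → 13 → 5 → 25 → 17 → 29 → 41 → 26 → 20  — not base-6 happy
159: 159 → 29 → 41 → 26 → 20 → 13 → 5 → 25 → 17 → 29  — not base-6 happy
160: 160 → 36 → 1  — base-6 happy
base-6 happy: 160

1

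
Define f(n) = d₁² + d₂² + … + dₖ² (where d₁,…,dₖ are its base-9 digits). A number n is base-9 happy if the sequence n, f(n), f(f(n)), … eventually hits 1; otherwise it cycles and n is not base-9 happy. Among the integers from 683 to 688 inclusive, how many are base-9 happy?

683: 683 → 137 → 41 → 41  (repeats 41)
684: 684 → 80 → 128 → 30 → 18 → 4 → 16 → 50 → 50  (repeats 50)
685: 685 → 81 → 1  (reaches 1)
686: 686 → 84 → 10 → 2 → 4 → 16 → 50 → 50  (repeats 50)
687: 687 → 89 → 65 → 53 → 89  (repeats 89)
688: 688 → 96 → 38 → 20 → 8 → 64 → 50 → 50  (repeats 50)
base-9 happy: 685

1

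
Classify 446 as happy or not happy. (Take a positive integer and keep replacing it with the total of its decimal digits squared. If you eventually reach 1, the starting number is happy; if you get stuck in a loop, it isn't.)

446 → 4² + 4² + 6² = 68
68 → 6² + 8² = 100
100 → 1² + 0² + 0² = 1  — reached 1.

happy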